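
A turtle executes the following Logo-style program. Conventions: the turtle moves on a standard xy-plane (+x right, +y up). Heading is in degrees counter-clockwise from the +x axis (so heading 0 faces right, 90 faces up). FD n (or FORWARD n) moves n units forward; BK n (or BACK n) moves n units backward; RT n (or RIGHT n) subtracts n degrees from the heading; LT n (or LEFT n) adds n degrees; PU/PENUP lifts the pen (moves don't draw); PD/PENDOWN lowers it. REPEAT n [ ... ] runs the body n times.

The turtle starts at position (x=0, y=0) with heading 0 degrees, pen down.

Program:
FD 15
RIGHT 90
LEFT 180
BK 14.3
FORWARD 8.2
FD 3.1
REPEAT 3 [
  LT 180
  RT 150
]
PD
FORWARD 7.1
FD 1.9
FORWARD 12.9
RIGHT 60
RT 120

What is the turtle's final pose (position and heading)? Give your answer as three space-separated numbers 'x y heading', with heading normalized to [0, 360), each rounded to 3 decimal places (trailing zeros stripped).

Answer: -6.9 -3 0

Derivation:
Executing turtle program step by step:
Start: pos=(0,0), heading=0, pen down
FD 15: (0,0) -> (15,0) [heading=0, draw]
RT 90: heading 0 -> 270
LT 180: heading 270 -> 90
BK 14.3: (15,0) -> (15,-14.3) [heading=90, draw]
FD 8.2: (15,-14.3) -> (15,-6.1) [heading=90, draw]
FD 3.1: (15,-6.1) -> (15,-3) [heading=90, draw]
REPEAT 3 [
  -- iteration 1/3 --
  LT 180: heading 90 -> 270
  RT 150: heading 270 -> 120
  -- iteration 2/3 --
  LT 180: heading 120 -> 300
  RT 150: heading 300 -> 150
  -- iteration 3/3 --
  LT 180: heading 150 -> 330
  RT 150: heading 330 -> 180
]
PD: pen down
FD 7.1: (15,-3) -> (7.9,-3) [heading=180, draw]
FD 1.9: (7.9,-3) -> (6,-3) [heading=180, draw]
FD 12.9: (6,-3) -> (-6.9,-3) [heading=180, draw]
RT 60: heading 180 -> 120
RT 120: heading 120 -> 0
Final: pos=(-6.9,-3), heading=0, 7 segment(s) drawn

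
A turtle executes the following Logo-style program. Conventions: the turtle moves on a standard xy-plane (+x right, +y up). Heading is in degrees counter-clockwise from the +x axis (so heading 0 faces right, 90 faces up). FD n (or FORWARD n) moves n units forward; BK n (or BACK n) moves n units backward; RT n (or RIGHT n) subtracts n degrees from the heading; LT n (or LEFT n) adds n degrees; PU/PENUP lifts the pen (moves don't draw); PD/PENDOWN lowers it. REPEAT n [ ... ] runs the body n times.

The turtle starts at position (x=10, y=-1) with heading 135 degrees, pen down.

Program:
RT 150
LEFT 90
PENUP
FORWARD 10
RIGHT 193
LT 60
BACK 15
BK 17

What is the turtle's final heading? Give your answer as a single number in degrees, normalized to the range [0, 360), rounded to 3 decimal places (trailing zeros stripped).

Answer: 302

Derivation:
Executing turtle program step by step:
Start: pos=(10,-1), heading=135, pen down
RT 150: heading 135 -> 345
LT 90: heading 345 -> 75
PU: pen up
FD 10: (10,-1) -> (12.588,8.659) [heading=75, move]
RT 193: heading 75 -> 242
LT 60: heading 242 -> 302
BK 15: (12.588,8.659) -> (4.639,21.38) [heading=302, move]
BK 17: (4.639,21.38) -> (-4.369,35.797) [heading=302, move]
Final: pos=(-4.369,35.797), heading=302, 0 segment(s) drawn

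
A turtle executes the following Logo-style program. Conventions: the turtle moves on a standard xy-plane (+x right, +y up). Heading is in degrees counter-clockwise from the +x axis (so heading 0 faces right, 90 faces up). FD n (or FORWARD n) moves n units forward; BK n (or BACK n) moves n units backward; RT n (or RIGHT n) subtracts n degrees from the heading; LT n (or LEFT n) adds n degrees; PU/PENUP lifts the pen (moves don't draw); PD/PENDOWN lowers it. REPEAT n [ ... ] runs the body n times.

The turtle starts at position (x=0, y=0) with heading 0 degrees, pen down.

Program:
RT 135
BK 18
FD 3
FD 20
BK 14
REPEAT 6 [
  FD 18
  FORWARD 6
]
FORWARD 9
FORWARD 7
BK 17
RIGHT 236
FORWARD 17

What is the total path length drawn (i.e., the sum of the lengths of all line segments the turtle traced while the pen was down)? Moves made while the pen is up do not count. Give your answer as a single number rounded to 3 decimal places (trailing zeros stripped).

Answer: 249

Derivation:
Executing turtle program step by step:
Start: pos=(0,0), heading=0, pen down
RT 135: heading 0 -> 225
BK 18: (0,0) -> (12.728,12.728) [heading=225, draw]
FD 3: (12.728,12.728) -> (10.607,10.607) [heading=225, draw]
FD 20: (10.607,10.607) -> (-3.536,-3.536) [heading=225, draw]
BK 14: (-3.536,-3.536) -> (6.364,6.364) [heading=225, draw]
REPEAT 6 [
  -- iteration 1/6 --
  FD 18: (6.364,6.364) -> (-6.364,-6.364) [heading=225, draw]
  FD 6: (-6.364,-6.364) -> (-10.607,-10.607) [heading=225, draw]
  -- iteration 2/6 --
  FD 18: (-10.607,-10.607) -> (-23.335,-23.335) [heading=225, draw]
  FD 6: (-23.335,-23.335) -> (-27.577,-27.577) [heading=225, draw]
  -- iteration 3/6 --
  FD 18: (-27.577,-27.577) -> (-40.305,-40.305) [heading=225, draw]
  FD 6: (-40.305,-40.305) -> (-44.548,-44.548) [heading=225, draw]
  -- iteration 4/6 --
  FD 18: (-44.548,-44.548) -> (-57.276,-57.276) [heading=225, draw]
  FD 6: (-57.276,-57.276) -> (-61.518,-61.518) [heading=225, draw]
  -- iteration 5/6 --
  FD 18: (-61.518,-61.518) -> (-74.246,-74.246) [heading=225, draw]
  FD 6: (-74.246,-74.246) -> (-78.489,-78.489) [heading=225, draw]
  -- iteration 6/6 --
  FD 18: (-78.489,-78.489) -> (-91.217,-91.217) [heading=225, draw]
  FD 6: (-91.217,-91.217) -> (-95.459,-95.459) [heading=225, draw]
]
FD 9: (-95.459,-95.459) -> (-101.823,-101.823) [heading=225, draw]
FD 7: (-101.823,-101.823) -> (-106.773,-106.773) [heading=225, draw]
BK 17: (-106.773,-106.773) -> (-94.752,-94.752) [heading=225, draw]
RT 236: heading 225 -> 349
FD 17: (-94.752,-94.752) -> (-78.065,-97.996) [heading=349, draw]
Final: pos=(-78.065,-97.996), heading=349, 20 segment(s) drawn

Segment lengths:
  seg 1: (0,0) -> (12.728,12.728), length = 18
  seg 2: (12.728,12.728) -> (10.607,10.607), length = 3
  seg 3: (10.607,10.607) -> (-3.536,-3.536), length = 20
  seg 4: (-3.536,-3.536) -> (6.364,6.364), length = 14
  seg 5: (6.364,6.364) -> (-6.364,-6.364), length = 18
  seg 6: (-6.364,-6.364) -> (-10.607,-10.607), length = 6
  seg 7: (-10.607,-10.607) -> (-23.335,-23.335), length = 18
  seg 8: (-23.335,-23.335) -> (-27.577,-27.577), length = 6
  seg 9: (-27.577,-27.577) -> (-40.305,-40.305), length = 18
  seg 10: (-40.305,-40.305) -> (-44.548,-44.548), length = 6
  seg 11: (-44.548,-44.548) -> (-57.276,-57.276), length = 18
  seg 12: (-57.276,-57.276) -> (-61.518,-61.518), length = 6
  seg 13: (-61.518,-61.518) -> (-74.246,-74.246), length = 18
  seg 14: (-74.246,-74.246) -> (-78.489,-78.489), length = 6
  seg 15: (-78.489,-78.489) -> (-91.217,-91.217), length = 18
  seg 16: (-91.217,-91.217) -> (-95.459,-95.459), length = 6
  seg 17: (-95.459,-95.459) -> (-101.823,-101.823), length = 9
  seg 18: (-101.823,-101.823) -> (-106.773,-106.773), length = 7
  seg 19: (-106.773,-106.773) -> (-94.752,-94.752), length = 17
  seg 20: (-94.752,-94.752) -> (-78.065,-97.996), length = 17
Total = 249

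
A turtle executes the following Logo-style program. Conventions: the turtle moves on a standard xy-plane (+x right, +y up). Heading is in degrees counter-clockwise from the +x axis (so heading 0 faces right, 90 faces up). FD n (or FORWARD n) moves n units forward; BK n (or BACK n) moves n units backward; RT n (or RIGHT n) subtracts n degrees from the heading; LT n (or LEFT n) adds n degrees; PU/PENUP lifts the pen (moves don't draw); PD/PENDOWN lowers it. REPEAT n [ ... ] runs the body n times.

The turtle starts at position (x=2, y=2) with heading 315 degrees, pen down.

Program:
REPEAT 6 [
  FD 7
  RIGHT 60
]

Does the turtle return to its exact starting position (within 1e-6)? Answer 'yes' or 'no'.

Answer: yes

Derivation:
Executing turtle program step by step:
Start: pos=(2,2), heading=315, pen down
REPEAT 6 [
  -- iteration 1/6 --
  FD 7: (2,2) -> (6.95,-2.95) [heading=315, draw]
  RT 60: heading 315 -> 255
  -- iteration 2/6 --
  FD 7: (6.95,-2.95) -> (5.138,-9.711) [heading=255, draw]
  RT 60: heading 255 -> 195
  -- iteration 3/6 --
  FD 7: (5.138,-9.711) -> (-1.623,-11.523) [heading=195, draw]
  RT 60: heading 195 -> 135
  -- iteration 4/6 --
  FD 7: (-1.623,-11.523) -> (-6.573,-6.573) [heading=135, draw]
  RT 60: heading 135 -> 75
  -- iteration 5/6 --
  FD 7: (-6.573,-6.573) -> (-4.761,0.188) [heading=75, draw]
  RT 60: heading 75 -> 15
  -- iteration 6/6 --
  FD 7: (-4.761,0.188) -> (2,2) [heading=15, draw]
  RT 60: heading 15 -> 315
]
Final: pos=(2,2), heading=315, 6 segment(s) drawn

Start position: (2, 2)
Final position: (2, 2)
Distance = 0; < 1e-6 -> CLOSED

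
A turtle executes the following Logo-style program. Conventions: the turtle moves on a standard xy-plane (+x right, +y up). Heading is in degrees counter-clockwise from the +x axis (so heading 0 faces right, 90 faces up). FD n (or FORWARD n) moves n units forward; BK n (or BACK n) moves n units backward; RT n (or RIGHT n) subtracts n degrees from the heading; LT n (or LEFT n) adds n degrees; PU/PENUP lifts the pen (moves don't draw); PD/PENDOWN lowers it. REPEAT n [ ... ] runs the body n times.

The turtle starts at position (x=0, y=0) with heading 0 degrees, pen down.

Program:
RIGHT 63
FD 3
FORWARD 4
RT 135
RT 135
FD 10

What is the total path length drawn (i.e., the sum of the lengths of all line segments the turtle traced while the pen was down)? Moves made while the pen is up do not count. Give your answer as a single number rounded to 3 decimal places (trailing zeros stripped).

Answer: 17

Derivation:
Executing turtle program step by step:
Start: pos=(0,0), heading=0, pen down
RT 63: heading 0 -> 297
FD 3: (0,0) -> (1.362,-2.673) [heading=297, draw]
FD 4: (1.362,-2.673) -> (3.178,-6.237) [heading=297, draw]
RT 135: heading 297 -> 162
RT 135: heading 162 -> 27
FD 10: (3.178,-6.237) -> (12.088,-1.697) [heading=27, draw]
Final: pos=(12.088,-1.697), heading=27, 3 segment(s) drawn

Segment lengths:
  seg 1: (0,0) -> (1.362,-2.673), length = 3
  seg 2: (1.362,-2.673) -> (3.178,-6.237), length = 4
  seg 3: (3.178,-6.237) -> (12.088,-1.697), length = 10
Total = 17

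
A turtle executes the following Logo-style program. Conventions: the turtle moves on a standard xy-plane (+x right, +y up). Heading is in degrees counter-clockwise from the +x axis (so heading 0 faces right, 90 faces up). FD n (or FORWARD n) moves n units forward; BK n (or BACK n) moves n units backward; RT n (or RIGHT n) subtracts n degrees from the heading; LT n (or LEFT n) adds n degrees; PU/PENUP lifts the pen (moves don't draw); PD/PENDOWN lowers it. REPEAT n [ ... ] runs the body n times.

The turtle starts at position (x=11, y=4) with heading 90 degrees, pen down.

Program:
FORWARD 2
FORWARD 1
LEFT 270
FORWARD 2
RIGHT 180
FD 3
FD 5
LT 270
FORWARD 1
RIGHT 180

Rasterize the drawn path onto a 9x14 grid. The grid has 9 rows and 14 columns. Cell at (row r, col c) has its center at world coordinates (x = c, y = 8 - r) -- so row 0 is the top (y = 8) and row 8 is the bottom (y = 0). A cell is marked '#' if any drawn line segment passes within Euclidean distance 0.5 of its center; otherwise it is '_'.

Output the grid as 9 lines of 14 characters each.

Answer: _____#________
_____#########
___________#__
___________#__
___________#__
______________
______________
______________
______________

Derivation:
Segment 0: (11,4) -> (11,6)
Segment 1: (11,6) -> (11,7)
Segment 2: (11,7) -> (13,7)
Segment 3: (13,7) -> (10,7)
Segment 4: (10,7) -> (5,7)
Segment 5: (5,7) -> (5,8)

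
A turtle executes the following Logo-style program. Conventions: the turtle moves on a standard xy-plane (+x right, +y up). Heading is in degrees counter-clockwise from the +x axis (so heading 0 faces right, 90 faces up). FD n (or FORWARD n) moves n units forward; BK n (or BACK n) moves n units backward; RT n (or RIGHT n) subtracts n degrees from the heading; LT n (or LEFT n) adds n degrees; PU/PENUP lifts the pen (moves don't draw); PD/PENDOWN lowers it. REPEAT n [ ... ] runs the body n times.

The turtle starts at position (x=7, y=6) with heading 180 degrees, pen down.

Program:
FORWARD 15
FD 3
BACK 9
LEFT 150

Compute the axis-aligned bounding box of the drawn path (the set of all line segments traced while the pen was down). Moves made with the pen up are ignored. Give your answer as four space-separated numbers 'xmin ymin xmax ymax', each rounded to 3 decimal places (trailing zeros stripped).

Executing turtle program step by step:
Start: pos=(7,6), heading=180, pen down
FD 15: (7,6) -> (-8,6) [heading=180, draw]
FD 3: (-8,6) -> (-11,6) [heading=180, draw]
BK 9: (-11,6) -> (-2,6) [heading=180, draw]
LT 150: heading 180 -> 330
Final: pos=(-2,6), heading=330, 3 segment(s) drawn

Segment endpoints: x in {-11, -8, -2, 7}, y in {6, 6, 6}
xmin=-11, ymin=6, xmax=7, ymax=6

Answer: -11 6 7 6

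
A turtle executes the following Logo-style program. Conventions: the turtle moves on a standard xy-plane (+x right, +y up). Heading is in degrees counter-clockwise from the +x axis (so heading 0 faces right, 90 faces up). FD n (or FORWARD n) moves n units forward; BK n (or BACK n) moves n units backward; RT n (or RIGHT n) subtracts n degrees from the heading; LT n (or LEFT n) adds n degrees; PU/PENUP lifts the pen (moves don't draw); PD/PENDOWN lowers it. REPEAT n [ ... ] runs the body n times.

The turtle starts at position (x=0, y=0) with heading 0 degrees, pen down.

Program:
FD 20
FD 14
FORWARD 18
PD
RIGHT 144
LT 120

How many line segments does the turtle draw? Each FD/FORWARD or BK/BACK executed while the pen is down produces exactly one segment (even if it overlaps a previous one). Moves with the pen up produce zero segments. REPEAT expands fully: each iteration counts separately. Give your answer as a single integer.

Executing turtle program step by step:
Start: pos=(0,0), heading=0, pen down
FD 20: (0,0) -> (20,0) [heading=0, draw]
FD 14: (20,0) -> (34,0) [heading=0, draw]
FD 18: (34,0) -> (52,0) [heading=0, draw]
PD: pen down
RT 144: heading 0 -> 216
LT 120: heading 216 -> 336
Final: pos=(52,0), heading=336, 3 segment(s) drawn
Segments drawn: 3

Answer: 3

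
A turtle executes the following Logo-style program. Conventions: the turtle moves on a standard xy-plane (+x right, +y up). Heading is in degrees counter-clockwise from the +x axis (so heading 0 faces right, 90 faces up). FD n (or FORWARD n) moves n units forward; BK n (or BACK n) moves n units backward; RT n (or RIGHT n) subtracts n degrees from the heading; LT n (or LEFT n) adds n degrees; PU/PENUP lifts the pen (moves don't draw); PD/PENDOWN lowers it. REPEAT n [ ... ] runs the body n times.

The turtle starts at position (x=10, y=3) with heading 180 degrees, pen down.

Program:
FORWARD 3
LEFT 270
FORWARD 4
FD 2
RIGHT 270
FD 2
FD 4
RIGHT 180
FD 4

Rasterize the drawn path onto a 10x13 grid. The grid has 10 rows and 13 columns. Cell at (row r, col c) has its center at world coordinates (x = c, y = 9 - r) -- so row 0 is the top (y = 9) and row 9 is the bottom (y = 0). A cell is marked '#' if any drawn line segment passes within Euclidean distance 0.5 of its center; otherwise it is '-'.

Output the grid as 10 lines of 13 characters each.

Segment 0: (10,3) -> (7,3)
Segment 1: (7,3) -> (7,7)
Segment 2: (7,7) -> (7,9)
Segment 3: (7,9) -> (5,9)
Segment 4: (5,9) -> (1,9)
Segment 5: (1,9) -> (5,9)

Answer: -#######-----
-------#-----
-------#-----
-------#-----
-------#-----
-------#-----
-------####--
-------------
-------------
-------------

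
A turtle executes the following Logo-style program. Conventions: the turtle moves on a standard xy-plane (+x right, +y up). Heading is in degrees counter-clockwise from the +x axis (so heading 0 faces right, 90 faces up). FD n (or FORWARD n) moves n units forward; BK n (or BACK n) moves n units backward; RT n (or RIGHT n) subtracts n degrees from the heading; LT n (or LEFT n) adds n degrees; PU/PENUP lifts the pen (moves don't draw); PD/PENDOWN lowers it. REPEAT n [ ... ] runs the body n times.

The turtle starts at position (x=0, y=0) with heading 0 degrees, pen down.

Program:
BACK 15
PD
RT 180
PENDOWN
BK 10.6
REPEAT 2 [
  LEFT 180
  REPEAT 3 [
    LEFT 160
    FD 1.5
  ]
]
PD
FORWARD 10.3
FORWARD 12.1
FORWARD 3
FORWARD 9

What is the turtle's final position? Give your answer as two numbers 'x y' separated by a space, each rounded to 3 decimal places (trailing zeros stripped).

Answer: 12.019 31.938

Derivation:
Executing turtle program step by step:
Start: pos=(0,0), heading=0, pen down
BK 15: (0,0) -> (-15,0) [heading=0, draw]
PD: pen down
RT 180: heading 0 -> 180
PD: pen down
BK 10.6: (-15,0) -> (-4.4,0) [heading=180, draw]
REPEAT 2 [
  -- iteration 1/2 --
  LT 180: heading 180 -> 0
  REPEAT 3 [
    -- iteration 1/3 --
    LT 160: heading 0 -> 160
    FD 1.5: (-4.4,0) -> (-5.81,0.513) [heading=160, draw]
    -- iteration 2/3 --
    LT 160: heading 160 -> 320
    FD 1.5: (-5.81,0.513) -> (-4.66,-0.451) [heading=320, draw]
    -- iteration 3/3 --
    LT 160: heading 320 -> 120
    FD 1.5: (-4.66,-0.451) -> (-5.41,0.848) [heading=120, draw]
  ]
  -- iteration 2/2 --
  LT 180: heading 120 -> 300
  REPEAT 3 [
    -- iteration 1/3 --
    LT 160: heading 300 -> 100
    FD 1.5: (-5.41,0.848) -> (-5.671,2.325) [heading=100, draw]
    -- iteration 2/3 --
    LT 160: heading 100 -> 260
    FD 1.5: (-5.671,2.325) -> (-5.931,0.848) [heading=260, draw]
    -- iteration 3/3 --
    LT 160: heading 260 -> 60
    FD 1.5: (-5.931,0.848) -> (-5.181,2.147) [heading=60, draw]
  ]
]
PD: pen down
FD 10.3: (-5.181,2.147) -> (-0.031,11.067) [heading=60, draw]
FD 12.1: (-0.031,11.067) -> (6.019,21.546) [heading=60, draw]
FD 3: (6.019,21.546) -> (7.519,24.144) [heading=60, draw]
FD 9: (7.519,24.144) -> (12.019,31.938) [heading=60, draw]
Final: pos=(12.019,31.938), heading=60, 12 segment(s) drawn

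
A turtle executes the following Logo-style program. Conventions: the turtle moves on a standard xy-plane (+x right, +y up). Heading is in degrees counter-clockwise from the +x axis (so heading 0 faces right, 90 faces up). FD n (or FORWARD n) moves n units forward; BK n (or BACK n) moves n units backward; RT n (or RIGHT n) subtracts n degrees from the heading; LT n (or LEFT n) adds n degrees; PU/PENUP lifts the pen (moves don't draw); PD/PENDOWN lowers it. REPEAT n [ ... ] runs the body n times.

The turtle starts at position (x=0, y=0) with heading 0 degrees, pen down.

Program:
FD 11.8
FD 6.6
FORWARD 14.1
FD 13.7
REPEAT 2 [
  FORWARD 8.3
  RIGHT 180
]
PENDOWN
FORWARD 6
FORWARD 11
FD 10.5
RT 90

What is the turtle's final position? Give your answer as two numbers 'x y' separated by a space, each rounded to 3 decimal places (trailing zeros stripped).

Executing turtle program step by step:
Start: pos=(0,0), heading=0, pen down
FD 11.8: (0,0) -> (11.8,0) [heading=0, draw]
FD 6.6: (11.8,0) -> (18.4,0) [heading=0, draw]
FD 14.1: (18.4,0) -> (32.5,0) [heading=0, draw]
FD 13.7: (32.5,0) -> (46.2,0) [heading=0, draw]
REPEAT 2 [
  -- iteration 1/2 --
  FD 8.3: (46.2,0) -> (54.5,0) [heading=0, draw]
  RT 180: heading 0 -> 180
  -- iteration 2/2 --
  FD 8.3: (54.5,0) -> (46.2,0) [heading=180, draw]
  RT 180: heading 180 -> 0
]
PD: pen down
FD 6: (46.2,0) -> (52.2,0) [heading=0, draw]
FD 11: (52.2,0) -> (63.2,0) [heading=0, draw]
FD 10.5: (63.2,0) -> (73.7,0) [heading=0, draw]
RT 90: heading 0 -> 270
Final: pos=(73.7,0), heading=270, 9 segment(s) drawn

Answer: 73.7 0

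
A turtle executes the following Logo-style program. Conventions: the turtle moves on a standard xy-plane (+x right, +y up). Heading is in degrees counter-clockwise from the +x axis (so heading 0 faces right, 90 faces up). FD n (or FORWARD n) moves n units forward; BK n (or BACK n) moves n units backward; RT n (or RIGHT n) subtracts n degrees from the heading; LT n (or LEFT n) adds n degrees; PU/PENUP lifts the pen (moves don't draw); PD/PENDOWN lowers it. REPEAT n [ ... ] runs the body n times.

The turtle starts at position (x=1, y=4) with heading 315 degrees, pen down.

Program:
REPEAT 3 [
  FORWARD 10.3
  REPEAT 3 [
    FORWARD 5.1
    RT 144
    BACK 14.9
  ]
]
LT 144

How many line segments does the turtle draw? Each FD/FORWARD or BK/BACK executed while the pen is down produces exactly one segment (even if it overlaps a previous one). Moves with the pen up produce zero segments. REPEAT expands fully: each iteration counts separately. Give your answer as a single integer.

Answer: 21

Derivation:
Executing turtle program step by step:
Start: pos=(1,4), heading=315, pen down
REPEAT 3 [
  -- iteration 1/3 --
  FD 10.3: (1,4) -> (8.283,-3.283) [heading=315, draw]
  REPEAT 3 [
    -- iteration 1/3 --
    FD 5.1: (8.283,-3.283) -> (11.889,-6.889) [heading=315, draw]
    RT 144: heading 315 -> 171
    BK 14.9: (11.889,-6.889) -> (26.606,-9.22) [heading=171, draw]
    -- iteration 2/3 --
    FD 5.1: (26.606,-9.22) -> (21.569,-8.423) [heading=171, draw]
    RT 144: heading 171 -> 27
    BK 14.9: (21.569,-8.423) -> (8.293,-15.187) [heading=27, draw]
    -- iteration 3/3 --
    FD 5.1: (8.293,-15.187) -> (12.837,-12.872) [heading=27, draw]
    RT 144: heading 27 -> 243
    BK 14.9: (12.837,-12.872) -> (19.601,0.404) [heading=243, draw]
  ]
  -- iteration 2/3 --
  FD 10.3: (19.601,0.404) -> (14.925,-8.773) [heading=243, draw]
  REPEAT 3 [
    -- iteration 1/3 --
    FD 5.1: (14.925,-8.773) -> (12.61,-13.317) [heading=243, draw]
    RT 144: heading 243 -> 99
    BK 14.9: (12.61,-13.317) -> (14.941,-28.034) [heading=99, draw]
    -- iteration 2/3 --
    FD 5.1: (14.941,-28.034) -> (14.143,-22.996) [heading=99, draw]
    RT 144: heading 99 -> 315
    BK 14.9: (14.143,-22.996) -> (3.607,-12.461) [heading=315, draw]
    -- iteration 3/3 --
    FD 5.1: (3.607,-12.461) -> (7.213,-16.067) [heading=315, draw]
    RT 144: heading 315 -> 171
    BK 14.9: (7.213,-16.067) -> (21.93,-18.398) [heading=171, draw]
  ]
  -- iteration 3/3 --
  FD 10.3: (21.93,-18.398) -> (11.757,-16.786) [heading=171, draw]
  REPEAT 3 [
    -- iteration 1/3 --
    FD 5.1: (11.757,-16.786) -> (6.719,-15.989) [heading=171, draw]
    RT 144: heading 171 -> 27
    BK 14.9: (6.719,-15.989) -> (-6.556,-22.753) [heading=27, draw]
    -- iteration 2/3 --
    FD 5.1: (-6.556,-22.753) -> (-2.012,-20.438) [heading=27, draw]
    RT 144: heading 27 -> 243
    BK 14.9: (-2.012,-20.438) -> (4.752,-7.162) [heading=243, draw]
    -- iteration 3/3 --
    FD 5.1: (4.752,-7.162) -> (2.437,-11.706) [heading=243, draw]
    RT 144: heading 243 -> 99
    BK 14.9: (2.437,-11.706) -> (4.768,-26.422) [heading=99, draw]
  ]
]
LT 144: heading 99 -> 243
Final: pos=(4.768,-26.422), heading=243, 21 segment(s) drawn
Segments drawn: 21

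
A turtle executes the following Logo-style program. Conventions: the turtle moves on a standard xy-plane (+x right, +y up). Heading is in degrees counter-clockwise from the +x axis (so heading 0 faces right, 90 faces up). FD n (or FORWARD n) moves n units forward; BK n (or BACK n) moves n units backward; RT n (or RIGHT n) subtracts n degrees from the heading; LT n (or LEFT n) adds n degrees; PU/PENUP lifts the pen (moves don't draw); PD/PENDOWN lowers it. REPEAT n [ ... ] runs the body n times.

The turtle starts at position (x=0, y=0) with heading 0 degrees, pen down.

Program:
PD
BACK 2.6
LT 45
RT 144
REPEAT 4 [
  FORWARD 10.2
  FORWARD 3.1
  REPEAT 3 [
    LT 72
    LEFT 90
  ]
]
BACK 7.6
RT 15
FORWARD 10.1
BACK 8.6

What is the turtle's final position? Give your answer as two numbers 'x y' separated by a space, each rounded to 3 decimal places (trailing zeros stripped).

Executing turtle program step by step:
Start: pos=(0,0), heading=0, pen down
PD: pen down
BK 2.6: (0,0) -> (-2.6,0) [heading=0, draw]
LT 45: heading 0 -> 45
RT 144: heading 45 -> 261
REPEAT 4 [
  -- iteration 1/4 --
  FD 10.2: (-2.6,0) -> (-4.196,-10.074) [heading=261, draw]
  FD 3.1: (-4.196,-10.074) -> (-4.681,-13.136) [heading=261, draw]
  REPEAT 3 [
    -- iteration 1/3 --
    LT 72: heading 261 -> 333
    LT 90: heading 333 -> 63
    -- iteration 2/3 --
    LT 72: heading 63 -> 135
    LT 90: heading 135 -> 225
    -- iteration 3/3 --
    LT 72: heading 225 -> 297
    LT 90: heading 297 -> 27
  ]
  -- iteration 2/4 --
  FD 10.2: (-4.681,-13.136) -> (4.408,-8.506) [heading=27, draw]
  FD 3.1: (4.408,-8.506) -> (7.17,-7.098) [heading=27, draw]
  REPEAT 3 [
    -- iteration 1/3 --
    LT 72: heading 27 -> 99
    LT 90: heading 99 -> 189
    -- iteration 2/3 --
    LT 72: heading 189 -> 261
    LT 90: heading 261 -> 351
    -- iteration 3/3 --
    LT 72: heading 351 -> 63
    LT 90: heading 63 -> 153
  ]
  -- iteration 3/4 --
  FD 10.2: (7.17,-7.098) -> (-1.918,-2.467) [heading=153, draw]
  FD 3.1: (-1.918,-2.467) -> (-4.681,-1.06) [heading=153, draw]
  REPEAT 3 [
    -- iteration 1/3 --
    LT 72: heading 153 -> 225
    LT 90: heading 225 -> 315
    -- iteration 2/3 --
    LT 72: heading 315 -> 27
    LT 90: heading 27 -> 117
    -- iteration 3/3 --
    LT 72: heading 117 -> 189
    LT 90: heading 189 -> 279
  ]
  -- iteration 4/4 --
  FD 10.2: (-4.681,-1.06) -> (-3.085,-11.135) [heading=279, draw]
  FD 3.1: (-3.085,-11.135) -> (-2.6,-14.196) [heading=279, draw]
  REPEAT 3 [
    -- iteration 1/3 --
    LT 72: heading 279 -> 351
    LT 90: heading 351 -> 81
    -- iteration 2/3 --
    LT 72: heading 81 -> 153
    LT 90: heading 153 -> 243
    -- iteration 3/3 --
    LT 72: heading 243 -> 315
    LT 90: heading 315 -> 45
  ]
]
BK 7.6: (-2.6,-14.196) -> (-7.974,-19.57) [heading=45, draw]
RT 15: heading 45 -> 30
FD 10.1: (-7.974,-19.57) -> (0.773,-14.52) [heading=30, draw]
BK 8.6: (0.773,-14.52) -> (-6.675,-18.82) [heading=30, draw]
Final: pos=(-6.675,-18.82), heading=30, 12 segment(s) drawn

Answer: -6.675 -18.82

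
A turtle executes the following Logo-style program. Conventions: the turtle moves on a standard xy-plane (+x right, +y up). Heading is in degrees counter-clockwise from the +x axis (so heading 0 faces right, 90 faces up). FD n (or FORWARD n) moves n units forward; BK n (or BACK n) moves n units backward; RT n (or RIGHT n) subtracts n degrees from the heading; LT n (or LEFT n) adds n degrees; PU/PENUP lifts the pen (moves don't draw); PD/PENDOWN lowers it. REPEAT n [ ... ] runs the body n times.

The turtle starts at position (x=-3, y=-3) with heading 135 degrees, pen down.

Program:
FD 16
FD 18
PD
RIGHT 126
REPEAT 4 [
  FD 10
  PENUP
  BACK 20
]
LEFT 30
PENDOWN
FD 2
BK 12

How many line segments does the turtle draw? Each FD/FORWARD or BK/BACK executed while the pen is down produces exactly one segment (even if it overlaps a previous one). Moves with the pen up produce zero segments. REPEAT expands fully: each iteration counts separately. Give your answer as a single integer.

Answer: 5

Derivation:
Executing turtle program step by step:
Start: pos=(-3,-3), heading=135, pen down
FD 16: (-3,-3) -> (-14.314,8.314) [heading=135, draw]
FD 18: (-14.314,8.314) -> (-27.042,21.042) [heading=135, draw]
PD: pen down
RT 126: heading 135 -> 9
REPEAT 4 [
  -- iteration 1/4 --
  FD 10: (-27.042,21.042) -> (-17.165,22.606) [heading=9, draw]
  PU: pen up
  BK 20: (-17.165,22.606) -> (-36.919,19.477) [heading=9, move]
  -- iteration 2/4 --
  FD 10: (-36.919,19.477) -> (-27.042,21.042) [heading=9, move]
  PU: pen up
  BK 20: (-27.042,21.042) -> (-46.795,17.913) [heading=9, move]
  -- iteration 3/4 --
  FD 10: (-46.795,17.913) -> (-36.919,19.477) [heading=9, move]
  PU: pen up
  BK 20: (-36.919,19.477) -> (-56.672,16.349) [heading=9, move]
  -- iteration 4/4 --
  FD 10: (-56.672,16.349) -> (-46.795,17.913) [heading=9, move]
  PU: pen up
  BK 20: (-46.795,17.913) -> (-66.549,14.784) [heading=9, move]
]
LT 30: heading 9 -> 39
PD: pen down
FD 2: (-66.549,14.784) -> (-64.995,16.043) [heading=39, draw]
BK 12: (-64.995,16.043) -> (-74.321,8.491) [heading=39, draw]
Final: pos=(-74.321,8.491), heading=39, 5 segment(s) drawn
Segments drawn: 5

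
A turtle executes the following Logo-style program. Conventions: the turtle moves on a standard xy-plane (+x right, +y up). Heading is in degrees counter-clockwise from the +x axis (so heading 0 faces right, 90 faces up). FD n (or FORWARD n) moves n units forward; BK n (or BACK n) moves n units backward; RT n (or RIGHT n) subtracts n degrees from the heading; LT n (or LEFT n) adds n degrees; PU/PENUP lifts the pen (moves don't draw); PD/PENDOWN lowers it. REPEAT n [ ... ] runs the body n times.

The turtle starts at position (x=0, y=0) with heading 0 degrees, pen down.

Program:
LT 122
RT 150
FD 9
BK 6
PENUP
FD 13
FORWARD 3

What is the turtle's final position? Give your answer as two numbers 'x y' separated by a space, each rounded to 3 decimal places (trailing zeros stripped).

Answer: 16.776 -8.92

Derivation:
Executing turtle program step by step:
Start: pos=(0,0), heading=0, pen down
LT 122: heading 0 -> 122
RT 150: heading 122 -> 332
FD 9: (0,0) -> (7.947,-4.225) [heading=332, draw]
BK 6: (7.947,-4.225) -> (2.649,-1.408) [heading=332, draw]
PU: pen up
FD 13: (2.649,-1.408) -> (14.127,-7.512) [heading=332, move]
FD 3: (14.127,-7.512) -> (16.776,-8.92) [heading=332, move]
Final: pos=(16.776,-8.92), heading=332, 2 segment(s) drawn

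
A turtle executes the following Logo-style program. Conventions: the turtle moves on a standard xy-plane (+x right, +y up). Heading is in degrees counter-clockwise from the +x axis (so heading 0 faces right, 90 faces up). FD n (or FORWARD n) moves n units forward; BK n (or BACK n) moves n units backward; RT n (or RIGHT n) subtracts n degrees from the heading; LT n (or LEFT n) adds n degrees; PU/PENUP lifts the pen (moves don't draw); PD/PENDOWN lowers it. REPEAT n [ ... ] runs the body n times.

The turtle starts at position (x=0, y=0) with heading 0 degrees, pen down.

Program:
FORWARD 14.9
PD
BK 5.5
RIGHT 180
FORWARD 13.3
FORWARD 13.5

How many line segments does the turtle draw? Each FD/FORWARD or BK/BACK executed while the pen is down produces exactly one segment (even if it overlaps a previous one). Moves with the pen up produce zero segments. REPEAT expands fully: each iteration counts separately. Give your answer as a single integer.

Answer: 4

Derivation:
Executing turtle program step by step:
Start: pos=(0,0), heading=0, pen down
FD 14.9: (0,0) -> (14.9,0) [heading=0, draw]
PD: pen down
BK 5.5: (14.9,0) -> (9.4,0) [heading=0, draw]
RT 180: heading 0 -> 180
FD 13.3: (9.4,0) -> (-3.9,0) [heading=180, draw]
FD 13.5: (-3.9,0) -> (-17.4,0) [heading=180, draw]
Final: pos=(-17.4,0), heading=180, 4 segment(s) drawn
Segments drawn: 4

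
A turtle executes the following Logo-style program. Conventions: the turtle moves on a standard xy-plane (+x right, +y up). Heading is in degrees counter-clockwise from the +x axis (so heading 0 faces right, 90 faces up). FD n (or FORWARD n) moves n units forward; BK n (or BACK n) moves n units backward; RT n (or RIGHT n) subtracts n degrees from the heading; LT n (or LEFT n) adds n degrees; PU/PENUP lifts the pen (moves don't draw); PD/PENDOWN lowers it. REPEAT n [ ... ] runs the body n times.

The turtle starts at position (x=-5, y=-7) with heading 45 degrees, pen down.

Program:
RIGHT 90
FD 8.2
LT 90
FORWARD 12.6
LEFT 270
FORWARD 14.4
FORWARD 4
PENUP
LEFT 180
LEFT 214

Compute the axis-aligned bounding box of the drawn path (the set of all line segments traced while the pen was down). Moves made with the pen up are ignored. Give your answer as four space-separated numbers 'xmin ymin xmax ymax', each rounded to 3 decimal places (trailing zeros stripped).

Executing turtle program step by step:
Start: pos=(-5,-7), heading=45, pen down
RT 90: heading 45 -> 315
FD 8.2: (-5,-7) -> (0.798,-12.798) [heading=315, draw]
LT 90: heading 315 -> 45
FD 12.6: (0.798,-12.798) -> (9.708,-3.889) [heading=45, draw]
LT 270: heading 45 -> 315
FD 14.4: (9.708,-3.889) -> (19.89,-14.071) [heading=315, draw]
FD 4: (19.89,-14.071) -> (22.719,-16.899) [heading=315, draw]
PU: pen up
LT 180: heading 315 -> 135
LT 214: heading 135 -> 349
Final: pos=(22.719,-16.899), heading=349, 4 segment(s) drawn

Segment endpoints: x in {-5, 0.798, 9.708, 19.89, 22.719}, y in {-16.899, -14.071, -12.798, -7, -3.889}
xmin=-5, ymin=-16.899, xmax=22.719, ymax=-3.889

Answer: -5 -16.899 22.719 -3.889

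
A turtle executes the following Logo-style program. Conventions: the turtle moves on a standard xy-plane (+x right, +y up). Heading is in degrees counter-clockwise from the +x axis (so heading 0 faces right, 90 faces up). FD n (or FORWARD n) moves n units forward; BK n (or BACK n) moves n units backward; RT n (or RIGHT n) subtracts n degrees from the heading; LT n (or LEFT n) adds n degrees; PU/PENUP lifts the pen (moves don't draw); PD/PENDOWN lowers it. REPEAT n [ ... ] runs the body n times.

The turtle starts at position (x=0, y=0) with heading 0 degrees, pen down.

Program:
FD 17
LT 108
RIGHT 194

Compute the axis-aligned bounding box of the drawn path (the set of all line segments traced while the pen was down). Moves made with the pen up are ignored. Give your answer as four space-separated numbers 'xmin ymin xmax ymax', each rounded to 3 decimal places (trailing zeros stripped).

Executing turtle program step by step:
Start: pos=(0,0), heading=0, pen down
FD 17: (0,0) -> (17,0) [heading=0, draw]
LT 108: heading 0 -> 108
RT 194: heading 108 -> 274
Final: pos=(17,0), heading=274, 1 segment(s) drawn

Segment endpoints: x in {0, 17}, y in {0}
xmin=0, ymin=0, xmax=17, ymax=0

Answer: 0 0 17 0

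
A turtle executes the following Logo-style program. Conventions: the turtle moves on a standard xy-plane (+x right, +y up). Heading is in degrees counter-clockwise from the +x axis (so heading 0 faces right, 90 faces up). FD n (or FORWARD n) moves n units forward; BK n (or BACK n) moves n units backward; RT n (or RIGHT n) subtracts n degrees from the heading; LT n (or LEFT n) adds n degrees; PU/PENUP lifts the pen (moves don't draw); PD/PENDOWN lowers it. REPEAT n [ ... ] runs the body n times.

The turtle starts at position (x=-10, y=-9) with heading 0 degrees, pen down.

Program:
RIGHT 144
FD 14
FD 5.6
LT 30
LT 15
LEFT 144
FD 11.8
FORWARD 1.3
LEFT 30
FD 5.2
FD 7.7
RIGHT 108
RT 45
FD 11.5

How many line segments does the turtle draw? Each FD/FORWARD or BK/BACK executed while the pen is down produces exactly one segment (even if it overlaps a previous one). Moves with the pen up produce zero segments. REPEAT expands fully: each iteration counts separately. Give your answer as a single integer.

Answer: 7

Derivation:
Executing turtle program step by step:
Start: pos=(-10,-9), heading=0, pen down
RT 144: heading 0 -> 216
FD 14: (-10,-9) -> (-21.326,-17.229) [heading=216, draw]
FD 5.6: (-21.326,-17.229) -> (-25.857,-20.521) [heading=216, draw]
LT 30: heading 216 -> 246
LT 15: heading 246 -> 261
LT 144: heading 261 -> 45
FD 11.8: (-25.857,-20.521) -> (-17.513,-12.177) [heading=45, draw]
FD 1.3: (-17.513,-12.177) -> (-16.594,-11.257) [heading=45, draw]
LT 30: heading 45 -> 75
FD 5.2: (-16.594,-11.257) -> (-15.248,-6.235) [heading=75, draw]
FD 7.7: (-15.248,-6.235) -> (-13.255,1.203) [heading=75, draw]
RT 108: heading 75 -> 327
RT 45: heading 327 -> 282
FD 11.5: (-13.255,1.203) -> (-10.864,-10.046) [heading=282, draw]
Final: pos=(-10.864,-10.046), heading=282, 7 segment(s) drawn
Segments drawn: 7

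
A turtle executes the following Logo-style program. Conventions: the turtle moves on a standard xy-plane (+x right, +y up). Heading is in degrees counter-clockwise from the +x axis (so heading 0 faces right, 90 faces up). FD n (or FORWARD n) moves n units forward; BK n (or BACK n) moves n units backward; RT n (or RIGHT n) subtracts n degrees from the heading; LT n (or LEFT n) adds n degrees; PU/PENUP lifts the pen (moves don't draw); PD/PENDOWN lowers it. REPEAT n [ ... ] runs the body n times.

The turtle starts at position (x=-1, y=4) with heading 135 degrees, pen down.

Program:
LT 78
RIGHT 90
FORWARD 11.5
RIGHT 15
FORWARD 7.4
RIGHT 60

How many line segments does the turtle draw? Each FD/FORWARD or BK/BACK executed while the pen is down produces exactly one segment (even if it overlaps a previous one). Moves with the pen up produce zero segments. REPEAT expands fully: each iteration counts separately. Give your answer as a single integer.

Answer: 2

Derivation:
Executing turtle program step by step:
Start: pos=(-1,4), heading=135, pen down
LT 78: heading 135 -> 213
RT 90: heading 213 -> 123
FD 11.5: (-1,4) -> (-7.263,13.645) [heading=123, draw]
RT 15: heading 123 -> 108
FD 7.4: (-7.263,13.645) -> (-9.55,20.683) [heading=108, draw]
RT 60: heading 108 -> 48
Final: pos=(-9.55,20.683), heading=48, 2 segment(s) drawn
Segments drawn: 2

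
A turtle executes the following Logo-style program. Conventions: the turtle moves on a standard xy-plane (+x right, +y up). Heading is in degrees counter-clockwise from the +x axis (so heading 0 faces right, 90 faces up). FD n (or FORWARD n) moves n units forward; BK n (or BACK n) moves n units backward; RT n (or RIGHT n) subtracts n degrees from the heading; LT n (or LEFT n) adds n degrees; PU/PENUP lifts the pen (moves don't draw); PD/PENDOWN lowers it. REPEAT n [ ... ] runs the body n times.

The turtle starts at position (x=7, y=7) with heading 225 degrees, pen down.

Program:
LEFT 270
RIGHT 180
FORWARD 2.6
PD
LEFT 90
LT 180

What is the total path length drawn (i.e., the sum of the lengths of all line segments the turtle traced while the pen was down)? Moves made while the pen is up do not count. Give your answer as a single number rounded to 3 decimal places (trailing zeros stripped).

Executing turtle program step by step:
Start: pos=(7,7), heading=225, pen down
LT 270: heading 225 -> 135
RT 180: heading 135 -> 315
FD 2.6: (7,7) -> (8.838,5.162) [heading=315, draw]
PD: pen down
LT 90: heading 315 -> 45
LT 180: heading 45 -> 225
Final: pos=(8.838,5.162), heading=225, 1 segment(s) drawn

Segment lengths:
  seg 1: (7,7) -> (8.838,5.162), length = 2.6
Total = 2.6

Answer: 2.6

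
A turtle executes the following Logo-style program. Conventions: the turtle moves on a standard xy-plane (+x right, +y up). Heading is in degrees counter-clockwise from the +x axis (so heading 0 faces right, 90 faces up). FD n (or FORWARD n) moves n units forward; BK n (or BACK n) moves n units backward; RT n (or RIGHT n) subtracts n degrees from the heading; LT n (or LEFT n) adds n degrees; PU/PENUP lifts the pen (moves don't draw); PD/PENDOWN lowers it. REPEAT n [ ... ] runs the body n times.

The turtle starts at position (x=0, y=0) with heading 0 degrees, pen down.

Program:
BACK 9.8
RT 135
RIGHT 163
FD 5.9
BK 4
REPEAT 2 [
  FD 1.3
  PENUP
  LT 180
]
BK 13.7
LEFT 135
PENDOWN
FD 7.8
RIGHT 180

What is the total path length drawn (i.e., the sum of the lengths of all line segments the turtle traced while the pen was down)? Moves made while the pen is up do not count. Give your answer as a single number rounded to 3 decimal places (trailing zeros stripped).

Answer: 28.8

Derivation:
Executing turtle program step by step:
Start: pos=(0,0), heading=0, pen down
BK 9.8: (0,0) -> (-9.8,0) [heading=0, draw]
RT 135: heading 0 -> 225
RT 163: heading 225 -> 62
FD 5.9: (-9.8,0) -> (-7.03,5.209) [heading=62, draw]
BK 4: (-7.03,5.209) -> (-8.908,1.678) [heading=62, draw]
REPEAT 2 [
  -- iteration 1/2 --
  FD 1.3: (-8.908,1.678) -> (-8.298,2.825) [heading=62, draw]
  PU: pen up
  LT 180: heading 62 -> 242
  -- iteration 2/2 --
  FD 1.3: (-8.298,2.825) -> (-8.908,1.678) [heading=242, move]
  PU: pen up
  LT 180: heading 242 -> 62
]
BK 13.7: (-8.908,1.678) -> (-15.34,-10.419) [heading=62, move]
LT 135: heading 62 -> 197
PD: pen down
FD 7.8: (-15.34,-10.419) -> (-22.799,-12.699) [heading=197, draw]
RT 180: heading 197 -> 17
Final: pos=(-22.799,-12.699), heading=17, 5 segment(s) drawn

Segment lengths:
  seg 1: (0,0) -> (-9.8,0), length = 9.8
  seg 2: (-9.8,0) -> (-7.03,5.209), length = 5.9
  seg 3: (-7.03,5.209) -> (-8.908,1.678), length = 4
  seg 4: (-8.908,1.678) -> (-8.298,2.825), length = 1.3
  seg 5: (-15.34,-10.419) -> (-22.799,-12.699), length = 7.8
Total = 28.8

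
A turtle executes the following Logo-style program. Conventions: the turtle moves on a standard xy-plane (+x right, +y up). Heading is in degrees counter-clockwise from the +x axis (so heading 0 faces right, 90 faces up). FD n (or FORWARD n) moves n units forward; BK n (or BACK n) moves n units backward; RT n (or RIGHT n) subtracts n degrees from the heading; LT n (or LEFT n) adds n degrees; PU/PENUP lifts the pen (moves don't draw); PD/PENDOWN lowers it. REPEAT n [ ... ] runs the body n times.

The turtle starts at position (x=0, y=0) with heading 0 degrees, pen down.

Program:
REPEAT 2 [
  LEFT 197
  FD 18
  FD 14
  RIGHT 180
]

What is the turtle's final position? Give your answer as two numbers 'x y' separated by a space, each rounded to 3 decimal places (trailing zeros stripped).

Answer: -57.131 -27.25

Derivation:
Executing turtle program step by step:
Start: pos=(0,0), heading=0, pen down
REPEAT 2 [
  -- iteration 1/2 --
  LT 197: heading 0 -> 197
  FD 18: (0,0) -> (-17.213,-5.263) [heading=197, draw]
  FD 14: (-17.213,-5.263) -> (-30.602,-9.356) [heading=197, draw]
  RT 180: heading 197 -> 17
  -- iteration 2/2 --
  LT 197: heading 17 -> 214
  FD 18: (-30.602,-9.356) -> (-45.524,-19.421) [heading=214, draw]
  FD 14: (-45.524,-19.421) -> (-57.131,-27.25) [heading=214, draw]
  RT 180: heading 214 -> 34
]
Final: pos=(-57.131,-27.25), heading=34, 4 segment(s) drawn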